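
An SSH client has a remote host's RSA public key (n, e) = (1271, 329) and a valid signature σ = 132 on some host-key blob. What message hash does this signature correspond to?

σ^2 ≡ 132^2 = 17424 ≡ 901
σ^4 ≡ 901^2 = 811801 ≡ 903
σ^8 ≡ 903^2 = 815409 ≡ 698
σ^16 ≡ 698^2 = 487204 ≡ 411
σ^32 ≡ 411^2 = 168921 ≡ 1149
σ^64 ≡ 1149^2 = 1320201 ≡ 903
σ^128 ≡ 903^2 = 815409 ≡ 698
σ^256 ≡ 698^2 = 487204 ≡ 411
329 = 256 + 64 + 8 + 1, so σ^329 ≡ 411·903·698·132 ≡ 624 (mod 1271)

624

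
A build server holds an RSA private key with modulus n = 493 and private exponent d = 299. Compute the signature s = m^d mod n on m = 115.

m^299 mod 493 = 463

463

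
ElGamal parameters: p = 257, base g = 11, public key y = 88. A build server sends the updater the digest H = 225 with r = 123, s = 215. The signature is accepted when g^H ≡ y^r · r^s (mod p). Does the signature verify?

Left side g^H mod p:
11^2 = 121
11^4 ≡ 121^2 = 14641 ≡ 249
11^8 ≡ 249^2 = 62001 ≡ 64
11^16 ≡ 64^2 = 4096 ≡ 241
11^32 ≡ 241^2 = 58081 ≡ 256
11^64 ≡ 256^2 = 65536 ≡ 1
11^128 ≡ 1^2 = 1
225 = 128 + 64 + 32 + 1, so 11^225 ≡ 1·1·256·11 ≡ 246 (mod 257)
Right side y^r · r^s mod p:
88^2 = 7744 ≡ 34
88^4 ≡ 34^2 = 1156 ≡ 128
88^8 ≡ 128^2 = 16384 ≡ 193
88^16 ≡ 193^2 = 37249 ≡ 241
88^32 ≡ 241^2 = 58081 ≡ 256
88^64 ≡ 256^2 = 65536 ≡ 1
123 = 64 + 32 + 16 + 8 + 2 + 1, so 88^123 ≡ 1·256·241·193·34·88 ≡ 146 (mod 257)
123^2 = 15129 ≡ 223
123^4 ≡ 223^2 = 49729 ≡ 128
123^8 ≡ 128^2 = 16384 ≡ 193
123^16 ≡ 193^2 = 37249 ≡ 241
123^32 ≡ 241^2 = 58081 ≡ 256
123^64 ≡ 256^2 = 65536 ≡ 1
123^128 ≡ 1^2 = 1
215 = 128 + 64 + 16 + 4 + 2 + 1, so 123^215 ≡ 1·1·241·128·223·123 ≡ 211 (mod 257)
146·211 = 30806 ≡ 223 (mod 257)
246 ≠ 223, so verification fails.

does not verify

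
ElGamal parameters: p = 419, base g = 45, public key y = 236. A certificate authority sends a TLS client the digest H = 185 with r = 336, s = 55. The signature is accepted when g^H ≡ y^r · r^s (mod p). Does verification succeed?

Left side g^H mod p:
45^2 = 2025 ≡ 349
45^4 ≡ 349^2 = 121801 ≡ 291
45^8 ≡ 291^2 = 84681 ≡ 43
45^16 ≡ 43^2 = 1849 ≡ 173
45^32 ≡ 173^2 = 29929 ≡ 180
45^64 ≡ 180^2 = 32400 ≡ 137
45^128 ≡ 137^2 = 18769 ≡ 333
185 = 128 + 32 + 16 + 8 + 1, so 45^185 ≡ 333·180·173·43·45 ≡ 240 (mod 419)
Right side y^r · r^s mod p:
236^2 = 55696 ≡ 388
236^4 ≡ 388^2 = 150544 ≡ 123
236^8 ≡ 123^2 = 15129 ≡ 45
236^16 ≡ 45^2 = 2025 ≡ 349
236^32 ≡ 349^2 = 121801 ≡ 291
236^64 ≡ 291^2 = 84681 ≡ 43
236^128 ≡ 43^2 = 1849 ≡ 173
236^256 ≡ 173^2 = 29929 ≡ 180
336 = 256 + 64 + 16, so 236^336 ≡ 180·43·349 ≡ 386 (mod 419)
336^2 = 112896 ≡ 185
336^4 ≡ 185^2 = 34225 ≡ 286
336^8 ≡ 286^2 = 81796 ≡ 91
336^16 ≡ 91^2 = 8281 ≡ 320
336^32 ≡ 320^2 = 102400 ≡ 164
55 = 32 + 16 + 4 + 2 + 1, so 336^55 ≡ 164·320·286·185·336 ≡ 107 (mod 419)
386·107 = 41302 ≡ 240 (mod 419)
240 ≡ 240 (mod 419), so the signature is genuine.

passes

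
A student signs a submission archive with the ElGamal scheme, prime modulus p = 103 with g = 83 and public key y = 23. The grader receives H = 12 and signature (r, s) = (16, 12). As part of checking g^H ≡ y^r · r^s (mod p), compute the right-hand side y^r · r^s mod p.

23^16 mod 103 = 9
16^12 mod 103 = 13
y^r · r^s ≡ 9·13 = 117 ≡ 14 (mod 103)

14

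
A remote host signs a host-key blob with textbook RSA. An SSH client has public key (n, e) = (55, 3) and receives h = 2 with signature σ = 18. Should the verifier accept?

accept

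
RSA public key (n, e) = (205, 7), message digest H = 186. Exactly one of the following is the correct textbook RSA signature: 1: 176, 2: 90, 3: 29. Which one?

Candidate 1: 176^7 mod 205 = 186
  → matches H = 186
Candidate 2: 90^7 mod 205 = 125
Candidate 3: 29^7 mod 205 = 19

1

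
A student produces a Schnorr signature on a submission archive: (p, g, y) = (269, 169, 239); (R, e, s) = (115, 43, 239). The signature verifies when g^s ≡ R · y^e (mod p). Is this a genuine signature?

forged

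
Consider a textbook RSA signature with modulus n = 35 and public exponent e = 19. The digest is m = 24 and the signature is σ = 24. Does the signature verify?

Squares mod 35: σ^1≡24, σ^2≡16, σ^4≡11, σ^8≡16, σ^16≡11
19 = 16 + 2 + 1, so σ^19 ≡ 11·16·24 ≡ 24 (mod 35)
Since 24 equals the digest 24, verification succeeds.

verifies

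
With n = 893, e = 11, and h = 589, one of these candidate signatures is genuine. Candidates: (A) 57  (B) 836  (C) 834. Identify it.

B

Candidate A: Squares mod 893: 57^1≡57, 57^2≡570, 57^4≡741, 57^8≡779; 11 = 8 + 2 + 1, so 57^11 ≡ 779·570·57 ≡ 304 (mod 893)
Candidate B: Squares mod 893: 836^1≡836, 836^2≡570, 836^4≡741, 836^8≡779; 11 = 8 + 2 + 1, so 836^11 ≡ 779·570·836 ≡ 589 (mod 893)
  → matches h = 589
Candidate C: Squares mod 893: 834^1≡834, 834^2≡802, 834^4≡244, 834^8≡598; 11 = 8 + 2 + 1, so 834^11 ≡ 598·802·834 ≡ 327 (mod 893)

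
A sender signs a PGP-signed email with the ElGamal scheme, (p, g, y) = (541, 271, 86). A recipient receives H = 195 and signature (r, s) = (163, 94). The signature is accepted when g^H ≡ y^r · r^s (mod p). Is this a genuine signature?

genuine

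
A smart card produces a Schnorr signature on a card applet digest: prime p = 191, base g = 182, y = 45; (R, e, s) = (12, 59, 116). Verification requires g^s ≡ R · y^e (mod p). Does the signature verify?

verifies

g^s mod p:
182^116 mod 191 = 103
R · y^e mod p:
45^59 mod 191 = 120
12·120 = 1440 ≡ 103 (mod 191)
103 ≡ 103 (mod 191); signature holds.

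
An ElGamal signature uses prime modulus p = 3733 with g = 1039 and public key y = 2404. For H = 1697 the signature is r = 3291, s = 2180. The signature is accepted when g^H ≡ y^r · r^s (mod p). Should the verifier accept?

Left side g^H mod p:
1039^2 = 1079521 ≡ 684
1039^4 ≡ 684^2 = 467856 ≡ 1231
1039^8 ≡ 1231^2 = 1515361 ≡ 3496
1039^16 ≡ 3496^2 = 12222016 ≡ 174
1039^32 ≡ 174^2 = 30276 ≡ 412
1039^64 ≡ 412^2 = 169744 ≡ 1759
1039^128 ≡ 1759^2 = 3094081 ≡ 3157
1039^256 ≡ 3157^2 = 9966649 ≡ 3272
1039^512 ≡ 3272^2 = 10705984 ≡ 3473
1039^1024 ≡ 3473^2 = 12061729 ≡ 406
1697 = 1024 + 512 + 128 + 32 + 1, so 1039^1697 ≡ 406·3473·3157·412·1039 ≡ 3014 (mod 3733)
Right side y^r · r^s mod p:
2404^2 = 5779216 ≡ 532
2404^4 ≡ 532^2 = 283024 ≡ 3049
2404^8 ≡ 3049^2 = 9296401 ≡ 1231
2404^16 ≡ 1231^2 = 1515361 ≡ 3496
2404^32 ≡ 3496^2 = 12222016 ≡ 174
2404^64 ≡ 174^2 = 30276 ≡ 412
2404^128 ≡ 412^2 = 169744 ≡ 1759
2404^256 ≡ 1759^2 = 3094081 ≡ 3157
2404^512 ≡ 3157^2 = 9966649 ≡ 3272
2404^1024 ≡ 3272^2 = 10705984 ≡ 3473
2404^2048 ≡ 3473^2 = 12061729 ≡ 406
3291 = 2048 + 1024 + 128 + 64 + 16 + 8 + 2 + 1, so 2404^3291 ≡ 406·3473·1759·412·3496·1231·532·2404 ≡ 2817 (mod 3733)
3291^2 = 10830681 ≡ 1248
3291^4 ≡ 1248^2 = 1557504 ≡ 843
3291^8 ≡ 843^2 = 710649 ≡ 1379
3291^16 ≡ 1379^2 = 1901641 ≡ 1544
3291^32 ≡ 1544^2 = 2383936 ≡ 2282
3291^64 ≡ 2282^2 = 5207524 ≡ 3722
3291^128 ≡ 3722^2 = 13853284 ≡ 121
3291^256 ≡ 121^2 = 14641 ≡ 3442
3291^512 ≡ 3442^2 = 11847364 ≡ 2555
3291^1024 ≡ 2555^2 = 6528025 ≡ 2741
3291^2048 ≡ 2741^2 = 7513081 ≡ 2285
2180 = 2048 + 128 + 4, so 3291^2180 ≡ 2285·121·843 ≡ 3267 (mod 3733)
2817·3267 = 9203139 ≡ 1294 (mod 3733)
3014 ≠ 1294, so verification fails.

reject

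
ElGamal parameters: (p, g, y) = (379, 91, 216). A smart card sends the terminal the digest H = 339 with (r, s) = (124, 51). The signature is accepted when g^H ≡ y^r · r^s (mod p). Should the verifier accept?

Left side g^H mod p:
91^2 = 8281 ≡ 322
91^4 ≡ 322^2 = 103684 ≡ 217
91^8 ≡ 217^2 = 47089 ≡ 93
91^16 ≡ 93^2 = 8649 ≡ 311
91^32 ≡ 311^2 = 96721 ≡ 76
91^64 ≡ 76^2 = 5776 ≡ 91
91^128 ≡ 91^2 = 8281 ≡ 322
91^256 ≡ 322^2 = 103684 ≡ 217
339 = 256 + 64 + 16 + 2 + 1, so 91^339 ≡ 217·91·311·322·91 ≡ 119 (mod 379)
Right side y^r · r^s mod p:
216^2 = 46656 ≡ 39
216^4 ≡ 39^2 = 1521 ≡ 5
216^8 ≡ 5^2 = 25
216^16 ≡ 25^2 = 625 ≡ 246
216^32 ≡ 246^2 = 60516 ≡ 255
216^64 ≡ 255^2 = 65025 ≡ 216
124 = 64 + 32 + 16 + 8 + 4, so 216^124 ≡ 216·255·246·25·5 ≡ 311 (mod 379)
124^2 = 15376 ≡ 216
124^4 ≡ 216^2 = 46656 ≡ 39
124^8 ≡ 39^2 = 1521 ≡ 5
124^16 ≡ 5^2 = 25
124^32 ≡ 25^2 = 625 ≡ 246
51 = 32 + 16 + 2 + 1, so 124^51 ≡ 246·25·216·124 ≡ 241 (mod 379)
311·241 = 74951 ≡ 288 (mod 379)
119 ≠ 288, so verification fails.

reject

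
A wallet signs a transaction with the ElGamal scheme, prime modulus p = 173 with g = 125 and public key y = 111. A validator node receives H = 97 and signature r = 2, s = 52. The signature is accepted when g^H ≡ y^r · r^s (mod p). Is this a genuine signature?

forged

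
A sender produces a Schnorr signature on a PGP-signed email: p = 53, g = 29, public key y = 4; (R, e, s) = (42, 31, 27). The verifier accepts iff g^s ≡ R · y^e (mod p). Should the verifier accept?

reject

g^s mod p:
Squares mod 53: 29^1≡29, 29^2≡46, 29^4≡49, 29^8≡16, 29^16≡44
27 = 16 + 8 + 2 + 1, so 29^27 ≡ 44·16·46·29 ≡ 29 (mod 53)
R · y^e mod p:
Squares mod 53: 4^1≡4, 4^2≡16, 4^4≡44, 4^8≡28, 4^16≡42
31 = 16 + 8 + 4 + 2 + 1, so 4^31 ≡ 42·28·44·16·4 ≡ 17 (mod 53)
42·17 = 714 ≡ 25 (mod 53)
29 ≠ 25; the check fails.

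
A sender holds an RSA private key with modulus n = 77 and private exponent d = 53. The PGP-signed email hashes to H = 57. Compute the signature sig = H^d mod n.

8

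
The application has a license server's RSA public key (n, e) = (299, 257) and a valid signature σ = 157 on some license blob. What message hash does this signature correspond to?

Squares mod 299: σ^1≡157, σ^2≡131, σ^4≡118, σ^8≡170, σ^16≡196, σ^32≡144, σ^64≡105, σ^128≡261, σ^256≡248
257 = 256 + 1, so σ^257 ≡ 248·157 ≡ 66 (mod 299)

66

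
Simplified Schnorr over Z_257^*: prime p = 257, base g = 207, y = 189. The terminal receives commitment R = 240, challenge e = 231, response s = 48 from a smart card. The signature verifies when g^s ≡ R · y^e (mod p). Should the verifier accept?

g^s mod p:
Squares mod 257: 207^1≡207, 207^2≡187, 207^4≡17, 207^8≡32, 207^16≡253, 207^32≡16
48 = 32 + 16, so 207^48 ≡ 16·253 ≡ 193 (mod 257)
R · y^e mod p:
Squares mod 257: 189^1≡189, 189^2≡255, 189^4≡4, 189^8≡16, 189^16≡256, 189^32≡1, 189^64≡1, 189^128≡1
231 = 128 + 64 + 32 + 4 + 2 + 1, so 189^231 ≡ 1·1·1·4·255·189 ≡ 30 (mod 257)
240·30 = 7200 ≡ 4 (mod 257)
193 ≠ 4; the check fails.

reject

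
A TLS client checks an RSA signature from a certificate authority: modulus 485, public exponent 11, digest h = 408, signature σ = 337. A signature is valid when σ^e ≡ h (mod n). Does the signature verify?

verifies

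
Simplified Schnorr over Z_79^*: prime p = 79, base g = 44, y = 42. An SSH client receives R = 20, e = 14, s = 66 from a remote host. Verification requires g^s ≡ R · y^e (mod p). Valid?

yes

g^s mod p:
Squares mod 79: 44^1≡44, 44^2≡40, 44^4≡20, 44^8≡5, 44^16≡25, 44^32≡72, 44^64≡49
66 = 64 + 2, so 44^66 ≡ 49·40 ≡ 64 (mod 79)
R · y^e mod p:
Squares mod 79: 42^1≡42, 42^2≡26, 42^4≡44, 42^8≡40
14 = 8 + 4 + 2, so 42^14 ≡ 40·44·26 ≡ 19 (mod 79)
20·19 = 380 ≡ 64 (mod 79)
64 ≡ 64 (mod 79); signature holds.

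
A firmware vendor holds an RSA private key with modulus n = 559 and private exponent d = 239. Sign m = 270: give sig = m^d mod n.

459

m^2 ≡ 270^2 = 72900 ≡ 230
m^4 ≡ 230^2 = 52900 ≡ 354
m^8 ≡ 354^2 = 125316 ≡ 100
m^16 ≡ 100^2 = 10000 ≡ 497
m^32 ≡ 497^2 = 247009 ≡ 490
m^64 ≡ 490^2 = 240100 ≡ 289
m^128 ≡ 289^2 = 83521 ≡ 230
239 = 128 + 64 + 32 + 8 + 4 + 2 + 1, so m^239 ≡ 230·289·490·100·354·230·270 ≡ 459 (mod 559)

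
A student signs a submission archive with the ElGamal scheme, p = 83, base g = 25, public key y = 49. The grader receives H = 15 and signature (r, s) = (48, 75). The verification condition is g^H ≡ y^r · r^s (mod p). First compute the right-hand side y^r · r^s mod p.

49^2 = 2401 ≡ 77
49^4 ≡ 77^2 = 5929 ≡ 36
49^8 ≡ 36^2 = 1296 ≡ 51
49^16 ≡ 51^2 = 2601 ≡ 28
49^32 ≡ 28^2 = 784 ≡ 37
48 = 32 + 16, so 49^48 ≡ 37·28 ≡ 40 (mod 83)
48^2 = 2304 ≡ 63
48^4 ≡ 63^2 = 3969 ≡ 68
48^8 ≡ 68^2 = 4624 ≡ 59
48^16 ≡ 59^2 = 3481 ≡ 78
48^32 ≡ 78^2 = 6084 ≡ 25
48^64 ≡ 25^2 = 625 ≡ 44
75 = 64 + 8 + 2 + 1, so 48^75 ≡ 44·59·63·48 ≡ 81 (mod 83)
y^r · r^s ≡ 40·81 = 3240 ≡ 3 (mod 83)

3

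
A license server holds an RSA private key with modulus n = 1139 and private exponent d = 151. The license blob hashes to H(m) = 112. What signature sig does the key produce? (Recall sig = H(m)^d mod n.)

(H(m))^2 ≡ 112^2 = 12544 ≡ 15
(H(m))^4 ≡ 15^2 = 225
(H(m))^8 ≡ 225^2 = 50625 ≡ 509
(H(m))^16 ≡ 509^2 = 259081 ≡ 528
(H(m))^32 ≡ 528^2 = 278784 ≡ 868
(H(m))^64 ≡ 868^2 = 753424 ≡ 545
(H(m))^128 ≡ 545^2 = 297025 ≡ 885
151 = 128 + 16 + 4 + 2 + 1, so (H(m))^151 ≡ 885·528·225·15·112 ≡ 362 (mod 1139)

362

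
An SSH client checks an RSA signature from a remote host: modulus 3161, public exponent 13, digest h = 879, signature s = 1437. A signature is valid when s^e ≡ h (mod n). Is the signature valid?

s^2 ≡ 1437^2 = 2064969 ≡ 836
s^4 ≡ 836^2 = 698896 ≡ 315
s^8 ≡ 315^2 = 99225 ≡ 1234
13 = 8 + 4 + 1, so s^13 ≡ 1234·315·1437 ≡ 2282 (mod 3161)
s^13 mod 3161 = 2282, but h = 879.

invalid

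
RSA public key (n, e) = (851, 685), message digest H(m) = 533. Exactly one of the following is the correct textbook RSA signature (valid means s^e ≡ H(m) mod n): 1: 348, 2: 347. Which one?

Candidate 1: 348^2 = 121104 ≡ 262; 348^4 ≡ 262^2 = 68644 ≡ 564; 348^8 ≡ 564^2 = 318096 ≡ 673; 348^16 ≡ 673^2 = 452929 ≡ 197; 348^32 ≡ 197^2 = 38809 ≡ 514; 348^64 ≡ 514^2 = 264196 ≡ 386; 348^128 ≡ 386^2 = 148996 ≡ 71; 348^256 ≡ 71^2 = 5041 ≡ 786; 348^512 ≡ 786^2 = 617796 ≡ 821; 685 = 512 + 128 + 32 + 8 + 4 + 1, so 348^685 ≡ 821·71·514·673·564·348 ≡ 533 (mod 851)
  → matches H(m) = 533
Candidate 2: 347^2 = 120409 ≡ 418; 347^4 ≡ 418^2 = 174724 ≡ 269; 347^8 ≡ 269^2 = 72361 ≡ 26; 347^16 ≡ 26^2 = 676; 347^32 ≡ 676^2 = 456976 ≡ 840; 347^64 ≡ 840^2 = 705600 ≡ 121; 347^128 ≡ 121^2 = 14641 ≡ 174; 347^256 ≡ 174^2 = 30276 ≡ 491; 347^512 ≡ 491^2 = 241081 ≡ 248; 685 = 512 + 128 + 32 + 8 + 4 + 1, so 347^685 ≡ 248·174·840·26·269·347 ≡ 606 (mod 851)

1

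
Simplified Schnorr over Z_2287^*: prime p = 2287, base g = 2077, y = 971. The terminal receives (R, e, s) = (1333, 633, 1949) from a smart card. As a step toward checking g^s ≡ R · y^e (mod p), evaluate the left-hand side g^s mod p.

1104

Squares mod 2287: 2077^1≡2077, 2077^2≡647, 2077^4≡88, 2077^8≡883, 2077^16≡2109, 2077^32≡1953, 2077^64≡1780, 2077^128≡905, 2077^256≡279, 2077^512≡83, 2077^1024≡28
1949 = 1024 + 512 + 256 + 128 + 16 + 8 + 4 + 1, so 2077^1949 ≡ 28·83·279·905·2109·883·88·2077 ≡ 1104 (mod 2287)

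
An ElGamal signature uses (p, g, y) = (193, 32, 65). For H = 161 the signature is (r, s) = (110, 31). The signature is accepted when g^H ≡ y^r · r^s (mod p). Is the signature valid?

Left side g^H mod p:
32^2 = 1024 ≡ 59
32^4 ≡ 59^2 = 3481 ≡ 7
32^8 ≡ 7^2 = 49
32^16 ≡ 49^2 = 2401 ≡ 85
32^32 ≡ 85^2 = 7225 ≡ 84
32^64 ≡ 84^2 = 7056 ≡ 108
32^128 ≡ 108^2 = 11664 ≡ 84
161 = 128 + 32 + 1, so 32^161 ≡ 84·84·32 ≡ 175 (mod 193)
Right side y^r · r^s mod p:
65^2 = 4225 ≡ 172
65^4 ≡ 172^2 = 29584 ≡ 55
65^8 ≡ 55^2 = 3025 ≡ 130
65^16 ≡ 130^2 = 16900 ≡ 109
65^32 ≡ 109^2 = 11881 ≡ 108
65^64 ≡ 108^2 = 11664 ≡ 84
110 = 64 + 32 + 8 + 4 + 2, so 65^110 ≡ 84·108·130·55·172 ≡ 4 (mod 193)
110^2 = 12100 ≡ 134
110^4 ≡ 134^2 = 17956 ≡ 7
110^8 ≡ 7^2 = 49
110^16 ≡ 49^2 = 2401 ≡ 85
31 = 16 + 8 + 4 + 2 + 1, so 110^31 ≡ 85·49·7·134·110 ≡ 92 (mod 193)
4·92 = 368 ≡ 175 (mod 193)
175 ≡ 175 (mod 193), so the signature is genuine.

valid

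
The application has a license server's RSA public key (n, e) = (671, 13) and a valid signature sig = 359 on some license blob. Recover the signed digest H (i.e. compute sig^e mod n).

sig^2 ≡ 359^2 = 128881 ≡ 49
sig^4 ≡ 49^2 = 2401 ≡ 388
sig^8 ≡ 388^2 = 150544 ≡ 240
13 = 8 + 4 + 1, so sig^13 ≡ 240·388·359 ≡ 189 (mod 671)

189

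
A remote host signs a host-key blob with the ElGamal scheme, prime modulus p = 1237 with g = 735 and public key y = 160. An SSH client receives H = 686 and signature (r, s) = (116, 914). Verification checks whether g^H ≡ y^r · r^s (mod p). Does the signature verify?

Left side g^H mod p:
Squares mod 1237: 735^1≡735, 735^2≡893, 735^4≡821, 735^8≡1113, 735^16≡532, 735^32≡988, 735^64≡151, 735^128≡535, 735^256≡478, 735^512≡876
686 = 512 + 128 + 32 + 8 + 4 + 2, so 735^686 ≡ 876·535·988·1113·821·893 ≡ 966 (mod 1237)
Right side y^r · r^s mod p:
Squares mod 1237: 160^1≡160, 160^2≡860, 160^4≡1111, 160^8≡1032, 160^16≡1204, 160^32≡1089, 160^64≡875
116 = 64 + 32 + 16 + 4, so 160^116 ≡ 875·1089·1204·1111 ≡ 152 (mod 1237)
Squares mod 1237: 116^1≡116, 116^2≡1086, 116^4≡535, 116^8≡478, 116^16≡876, 116^32≡436, 116^64≡835, 116^128≡794, 116^256≡803, 116^512≡332
914 = 512 + 256 + 128 + 16 + 2, so 116^914 ≡ 332·803·794·876·1086 ≡ 869 (mod 1237)
152·869 = 132088 ≡ 966 (mod 1237)
966 ≡ 966 (mod 1237), so the signature is genuine.

verifies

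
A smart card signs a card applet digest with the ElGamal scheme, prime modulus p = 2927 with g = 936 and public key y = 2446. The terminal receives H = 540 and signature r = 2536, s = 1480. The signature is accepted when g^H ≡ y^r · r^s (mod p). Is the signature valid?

valid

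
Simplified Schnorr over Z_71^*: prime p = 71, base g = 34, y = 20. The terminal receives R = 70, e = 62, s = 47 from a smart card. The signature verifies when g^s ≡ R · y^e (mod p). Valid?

yes

g^s mod p:
34^2 = 1156 ≡ 20
34^4 ≡ 20^2 = 400 ≡ 45
34^8 ≡ 45^2 = 2025 ≡ 37
34^16 ≡ 37^2 = 1369 ≡ 20
34^32 ≡ 20^2 = 400 ≡ 45
47 = 32 + 8 + 4 + 2 + 1, so 34^47 ≡ 45·37·45·20·34 ≡ 39 (mod 71)
R · y^e mod p:
20^2 = 400 ≡ 45
20^4 ≡ 45^2 = 2025 ≡ 37
20^8 ≡ 37^2 = 1369 ≡ 20
20^16 ≡ 20^2 = 400 ≡ 45
20^32 ≡ 45^2 = 2025 ≡ 37
62 = 32 + 16 + 8 + 4 + 2, so 20^62 ≡ 37·45·20·37·45 ≡ 32 (mod 71)
70·32 = 2240 ≡ 39 (mod 71)
39 ≡ 39 (mod 71); signature holds.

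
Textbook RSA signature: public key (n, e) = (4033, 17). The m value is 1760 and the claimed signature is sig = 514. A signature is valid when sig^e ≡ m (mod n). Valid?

no

Squares mod 4033: sig^1≡514, sig^2≡2051, sig^4≡182, sig^8≡860, sig^16≡1561
17 = 16 + 1, so sig^17 ≡ 1561·514 ≡ 3820 (mod 4033)
sig^17 mod 4033 = 3820, but m = 1760.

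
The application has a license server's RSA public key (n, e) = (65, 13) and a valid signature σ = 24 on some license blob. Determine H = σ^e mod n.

σ^2 ≡ 24^2 = 576 ≡ 56
σ^4 ≡ 56^2 = 3136 ≡ 16
σ^8 ≡ 16^2 = 256 ≡ 61
13 = 8 + 4 + 1, so σ^13 ≡ 61·16·24 ≡ 24 (mod 65)

24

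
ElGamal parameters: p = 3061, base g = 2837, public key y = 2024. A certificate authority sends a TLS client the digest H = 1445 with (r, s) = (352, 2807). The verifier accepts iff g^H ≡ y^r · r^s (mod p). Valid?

Left side g^H mod p:
2837^2 = 8048569 ≡ 1200
2837^4 ≡ 1200^2 = 1440000 ≡ 1330
2837^8 ≡ 1330^2 = 1768900 ≡ 2703
2837^16 ≡ 2703^2 = 7306209 ≡ 2663
2837^32 ≡ 2663^2 = 7091569 ≡ 2293
2837^64 ≡ 2293^2 = 5257849 ≡ 2112
2837^128 ≡ 2112^2 = 4460544 ≡ 667
2837^256 ≡ 667^2 = 444889 ≡ 1044
2837^512 ≡ 1044^2 = 1089936 ≡ 220
2837^1024 ≡ 220^2 = 48400 ≡ 2485
1445 = 1024 + 256 + 128 + 32 + 4 + 1, so 2837^1445 ≡ 2485·1044·667·2293·1330·2837 ≡ 1213 (mod 3061)
Right side y^r · r^s mod p:
2024^2 = 4096576 ≡ 958
2024^4 ≡ 958^2 = 917764 ≡ 2525
2024^8 ≡ 2525^2 = 6375625 ≡ 2623
2024^16 ≡ 2623^2 = 6880129 ≡ 2062
2024^32 ≡ 2062^2 = 4251844 ≡ 115
2024^64 ≡ 115^2 = 13225 ≡ 981
2024^128 ≡ 981^2 = 962361 ≡ 1207
2024^256 ≡ 1207^2 = 1456849 ≡ 2874
352 = 256 + 64 + 32, so 2024^352 ≡ 2874·981·115 ≡ 7 (mod 3061)
352^2 = 123904 ≡ 1464
352^4 ≡ 1464^2 = 2143296 ≡ 596
352^8 ≡ 596^2 = 355216 ≡ 140
352^16 ≡ 140^2 = 19600 ≡ 1234
352^32 ≡ 1234^2 = 1522756 ≡ 1439
352^64 ≡ 1439^2 = 2070721 ≡ 1485
352^128 ≡ 1485^2 = 2205225 ≡ 1305
352^256 ≡ 1305^2 = 1703025 ≡ 1109
352^512 ≡ 1109^2 = 1229881 ≡ 2420
352^1024 ≡ 2420^2 = 5856400 ≡ 707
352^2048 ≡ 707^2 = 499849 ≡ 906
2807 = 2048 + 512 + 128 + 64 + 32 + 16 + 4 + 2 + 1, so 352^2807 ≡ 906·2420·1305·1485·1439·1234·596·1464·352 ≡ 2797 (mod 3061)
7·2797 = 19579 ≡ 1213 (mod 3061)
1213 ≡ 1213 (mod 3061), so the signature is genuine.

yes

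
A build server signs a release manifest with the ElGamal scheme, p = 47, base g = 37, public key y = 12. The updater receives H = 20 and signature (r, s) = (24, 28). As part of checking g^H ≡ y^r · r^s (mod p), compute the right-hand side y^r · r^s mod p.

18

12^2 = 144 ≡ 3
12^4 ≡ 3^2 = 9
12^8 ≡ 9^2 = 81 ≡ 34
12^16 ≡ 34^2 = 1156 ≡ 28
24 = 16 + 8, so 12^24 ≡ 28·34 ≡ 12 (mod 47)
24^2 = 576 ≡ 12
24^4 ≡ 12^2 = 144 ≡ 3
24^8 ≡ 3^2 = 9
24^16 ≡ 9^2 = 81 ≡ 34
28 = 16 + 8 + 4, so 24^28 ≡ 34·9·3 ≡ 25 (mod 47)
y^r · r^s ≡ 12·25 = 300 ≡ 18 (mod 47)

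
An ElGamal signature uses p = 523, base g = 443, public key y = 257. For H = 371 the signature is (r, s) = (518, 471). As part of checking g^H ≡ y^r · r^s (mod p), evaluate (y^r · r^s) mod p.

403

257^2 = 66049 ≡ 151
257^4 ≡ 151^2 = 22801 ≡ 312
257^8 ≡ 312^2 = 97344 ≡ 66
257^16 ≡ 66^2 = 4356 ≡ 172
257^32 ≡ 172^2 = 29584 ≡ 296
257^64 ≡ 296^2 = 87616 ≡ 275
257^128 ≡ 275^2 = 75625 ≡ 313
257^256 ≡ 313^2 = 97969 ≡ 168
257^512 ≡ 168^2 = 28224 ≡ 505
518 = 512 + 4 + 2, so 257^518 ≡ 505·312·151 ≡ 290 (mod 523)
518^2 = 268324 ≡ 25
518^4 ≡ 25^2 = 625 ≡ 102
518^8 ≡ 102^2 = 10404 ≡ 467
518^16 ≡ 467^2 = 218089 ≡ 521
518^32 ≡ 521^2 = 271441 ≡ 4
518^64 ≡ 4^2 = 16
518^128 ≡ 16^2 = 256
518^256 ≡ 256^2 = 65536 ≡ 161
471 = 256 + 128 + 64 + 16 + 4 + 2 + 1, so 518^471 ≡ 161·256·16·521·102·25·518 ≡ 216 (mod 523)
y^r · r^s ≡ 290·216 = 62640 ≡ 403 (mod 523)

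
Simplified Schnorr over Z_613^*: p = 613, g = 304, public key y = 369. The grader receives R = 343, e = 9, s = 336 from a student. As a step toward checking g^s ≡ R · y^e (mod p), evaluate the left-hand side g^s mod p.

Squares mod 613: 304^1≡304, 304^2≡466, 304^4≡154, 304^8≡422, 304^16≡314, 304^32≡516, 304^64≡214, 304^128≡434, 304^256≡165
336 = 256 + 64 + 16, so 304^336 ≡ 165·214·314 ≡ 9 (mod 613)

9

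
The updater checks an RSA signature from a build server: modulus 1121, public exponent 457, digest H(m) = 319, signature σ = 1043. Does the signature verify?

does not verify

Squares mod 1121: σ^1≡1043, σ^2≡479, σ^4≡757, σ^8≡218, σ^16≡442, σ^32≡310, σ^64≡815, σ^128≡593, σ^256≡776
457 = 256 + 128 + 64 + 8 + 1, so σ^457 ≡ 776·593·815·218·1043 ≡ 24 (mod 1121)
σ^457 mod 1121 = 24, but H(m) = 319.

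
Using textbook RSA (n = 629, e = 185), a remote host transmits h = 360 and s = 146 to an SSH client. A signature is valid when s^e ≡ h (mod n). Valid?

no

Squares mod 629: s^1≡146, s^2≡559, s^4≡497, s^8≡441, s^16≡120, s^32≡562, s^64≡86, s^128≡477
185 = 128 + 32 + 16 + 8 + 1, so s^185 ≡ 477·562·120·441·146 ≡ 449 (mod 629)
The recovered value 449 does not match the digest 360.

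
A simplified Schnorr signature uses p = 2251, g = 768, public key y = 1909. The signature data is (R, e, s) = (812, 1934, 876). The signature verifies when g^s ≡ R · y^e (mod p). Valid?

g^s mod p:
768^2 = 589824 ≡ 62
768^4 ≡ 62^2 = 3844 ≡ 1593
768^8 ≡ 1593^2 = 2537649 ≡ 772
768^16 ≡ 772^2 = 595984 ≡ 1720
768^32 ≡ 1720^2 = 2958400 ≡ 586
768^64 ≡ 586^2 = 343396 ≡ 1244
768^128 ≡ 1244^2 = 1547536 ≡ 1099
768^256 ≡ 1099^2 = 1207801 ≡ 1265
768^512 ≡ 1265^2 = 1600225 ≡ 2015
876 = 512 + 256 + 64 + 32 + 8 + 4, so 768^876 ≡ 2015·1265·1244·586·772·1593 ≡ 998 (mod 2251)
R · y^e mod p:
1909^2 = 3644281 ≡ 2163
1909^4 ≡ 2163^2 = 4678569 ≡ 991
1909^8 ≡ 991^2 = 982081 ≡ 645
1909^16 ≡ 645^2 = 416025 ≡ 1841
1909^32 ≡ 1841^2 = 3389281 ≡ 1526
1909^64 ≡ 1526^2 = 2328676 ≡ 1142
1909^128 ≡ 1142^2 = 1304164 ≡ 835
1909^256 ≡ 835^2 = 697225 ≡ 1666
1909^512 ≡ 1666^2 = 2775556 ≡ 73
1909^1024 ≡ 73^2 = 5329 ≡ 827
1934 = 1024 + 512 + 256 + 128 + 8 + 4 + 2, so 1909^1934 ≡ 827·73·1666·835·645·991·2163 ≡ 2036 (mod 2251)
812·2036 = 1653232 ≡ 998 (mod 2251)
998 ≡ 998 (mod 2251); signature holds.

yes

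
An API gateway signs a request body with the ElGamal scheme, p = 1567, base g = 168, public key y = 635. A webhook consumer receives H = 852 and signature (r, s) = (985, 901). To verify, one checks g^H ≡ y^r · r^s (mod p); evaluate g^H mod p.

168^2 = 28224 ≡ 18
168^4 ≡ 18^2 = 324
168^8 ≡ 324^2 = 104976 ≡ 1554
168^16 ≡ 1554^2 = 2414916 ≡ 169
168^32 ≡ 169^2 = 28561 ≡ 355
168^64 ≡ 355^2 = 126025 ≡ 665
168^128 ≡ 665^2 = 442225 ≡ 331
168^256 ≡ 331^2 = 109561 ≡ 1438
168^512 ≡ 1438^2 = 2067844 ≡ 971
852 = 512 + 256 + 64 + 16 + 4, so 168^852 ≡ 971·1438·665·169·324 ≡ 420 (mod 1567)

420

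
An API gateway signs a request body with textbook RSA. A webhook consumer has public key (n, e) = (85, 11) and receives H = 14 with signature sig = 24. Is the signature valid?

sig^2 ≡ 24^2 = 576 ≡ 66
sig^4 ≡ 66^2 = 4356 ≡ 21
sig^8 ≡ 21^2 = 441 ≡ 16
11 = 8 + 2 + 1, so sig^11 ≡ 16·66·24 ≡ 14 (mod 85)
14 = H, so the signature checks out.

valid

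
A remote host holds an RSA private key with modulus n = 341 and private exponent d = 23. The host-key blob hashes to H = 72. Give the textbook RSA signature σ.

293

H^23 mod 341 = 293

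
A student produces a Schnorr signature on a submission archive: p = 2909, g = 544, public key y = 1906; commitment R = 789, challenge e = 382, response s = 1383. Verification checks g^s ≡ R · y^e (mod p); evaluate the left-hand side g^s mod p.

1481

Squares mod 2909: 544^1≡544, 544^2≡2127, 544^4≡634, 544^8≡514, 544^16≡2386, 544^32≡83, 544^64≡1071, 544^128≡895, 544^256≡1050, 544^512≡2898, 544^1024≡121
1383 = 1024 + 256 + 64 + 32 + 4 + 2 + 1, so 544^1383 ≡ 121·1050·1071·83·634·2127·544 ≡ 1481 (mod 2909)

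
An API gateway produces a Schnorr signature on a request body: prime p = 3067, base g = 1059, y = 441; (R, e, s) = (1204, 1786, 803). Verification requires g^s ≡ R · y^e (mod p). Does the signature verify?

does not verify

g^s mod p:
1059^2 = 1121481 ≡ 2026
1059^4 ≡ 2026^2 = 4104676 ≡ 1030
1059^8 ≡ 1030^2 = 1060900 ≡ 2785
1059^16 ≡ 2785^2 = 7756225 ≡ 2849
1059^32 ≡ 2849^2 = 8116801 ≡ 1519
1059^64 ≡ 1519^2 = 2307361 ≡ 977
1059^128 ≡ 977^2 = 954529 ≡ 692
1059^256 ≡ 692^2 = 478864 ≡ 412
1059^512 ≡ 412^2 = 169744 ≡ 1059
803 = 512 + 256 + 32 + 2 + 1, so 1059^803 ≡ 1059·412·1519·2026·1059 ≡ 2249 (mod 3067)
R · y^e mod p:
441^2 = 194481 ≡ 1260
441^4 ≡ 1260^2 = 1587600 ≡ 1961
441^8 ≡ 1961^2 = 3845521 ≡ 2570
441^16 ≡ 2570^2 = 6604900 ≡ 1649
441^32 ≡ 1649^2 = 2719201 ≡ 1839
441^64 ≡ 1839^2 = 3381921 ≡ 2087
441^128 ≡ 2087^2 = 4355569 ≡ 429
441^256 ≡ 429^2 = 184041 ≡ 21
441^512 ≡ 21^2 = 441
441^1024 ≡ 441^2 = 194481 ≡ 1260
1786 = 1024 + 512 + 128 + 64 + 32 + 16 + 8 + 2, so 441^1786 ≡ 1260·441·429·2087·1839·1649·2570·1260 ≡ 1991 (mod 3067)
1204·1991 = 2397164 ≡ 1837 (mod 3067)
2249 ≠ 1837; the check fails.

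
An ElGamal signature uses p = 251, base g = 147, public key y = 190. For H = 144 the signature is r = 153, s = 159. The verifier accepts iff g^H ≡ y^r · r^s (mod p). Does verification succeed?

fails

Left side g^H mod p:
147^144 mod 251 = 198
Right side y^r · r^s mod p:
190^153 mod 251 = 73
153^159 mod 251 = 67
73·67 = 4891 ≡ 122 (mod 251)
198 ≠ 122, so verification fails.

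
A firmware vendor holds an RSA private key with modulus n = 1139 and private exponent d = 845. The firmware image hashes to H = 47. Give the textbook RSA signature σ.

421

H^845 mod 1139 = 421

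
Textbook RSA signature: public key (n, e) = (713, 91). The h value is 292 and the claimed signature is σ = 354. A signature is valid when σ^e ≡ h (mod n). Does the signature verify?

verifies

σ^2 ≡ 354^2 = 125316 ≡ 541
σ^4 ≡ 541^2 = 292681 ≡ 351
σ^8 ≡ 351^2 = 123201 ≡ 565
σ^16 ≡ 565^2 = 319225 ≡ 514
σ^32 ≡ 514^2 = 264196 ≡ 386
σ^64 ≡ 386^2 = 148996 ≡ 692
91 = 64 + 16 + 8 + 2 + 1, so σ^91 ≡ 692·514·565·541·354 ≡ 292 (mod 713)
292 = h, so the signature checks out.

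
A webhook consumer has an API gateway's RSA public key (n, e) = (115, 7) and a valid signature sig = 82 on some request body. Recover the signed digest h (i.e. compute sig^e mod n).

Squares mod 115: sig^1≡82, sig^2≡54, sig^4≡41
7 = 4 + 2 + 1, so sig^7 ≡ 41·54·82 ≡ 78 (mod 115)

78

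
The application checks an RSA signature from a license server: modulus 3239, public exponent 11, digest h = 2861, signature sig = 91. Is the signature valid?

sig^2 ≡ 91^2 = 8281 ≡ 1803
sig^4 ≡ 1803^2 = 3250809 ≡ 2092
sig^8 ≡ 2092^2 = 4376464 ≡ 575
11 = 8 + 2 + 1, so sig^11 ≡ 575·1803·91 ≡ 2861 (mod 3239)
Since 2861 equals the digest 2861, verification succeeds.

valid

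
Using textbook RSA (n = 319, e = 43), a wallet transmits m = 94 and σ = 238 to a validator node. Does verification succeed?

Squares mod 319: σ^1≡238, σ^2≡181, σ^4≡223, σ^8≡284, σ^16≡268, σ^32≡49
43 = 32 + 8 + 2 + 1, so σ^43 ≡ 49·284·181·238 ≡ 35 (mod 319)
σ^43 mod 319 = 35, but m = 94.

fails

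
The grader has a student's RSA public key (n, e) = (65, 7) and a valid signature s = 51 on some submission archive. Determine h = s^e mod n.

51

s^2 ≡ 51^2 = 2601 ≡ 1
s^4 ≡ 1^2 = 1
7 = 4 + 2 + 1, so s^7 ≡ 1·1·51 ≡ 51 (mod 65)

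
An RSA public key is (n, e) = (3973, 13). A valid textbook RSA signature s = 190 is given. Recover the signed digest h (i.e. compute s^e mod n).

658

Squares mod 3973: s^1≡190, s^2≡343, s^4≡2432, s^8≡2800
13 = 8 + 4 + 1, so s^13 ≡ 2800·2432·190 ≡ 658 (mod 3973)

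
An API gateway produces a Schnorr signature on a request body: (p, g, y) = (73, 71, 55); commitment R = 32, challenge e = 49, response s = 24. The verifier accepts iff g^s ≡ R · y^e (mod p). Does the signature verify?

verifies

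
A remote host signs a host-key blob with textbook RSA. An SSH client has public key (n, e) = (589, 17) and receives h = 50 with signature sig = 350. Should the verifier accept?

accept

sig^2 ≡ 350^2 = 122500 ≡ 577
sig^4 ≡ 577^2 = 332929 ≡ 144
sig^8 ≡ 144^2 = 20736 ≡ 121
sig^16 ≡ 121^2 = 14641 ≡ 505
17 = 16 + 1, so sig^17 ≡ 505·350 ≡ 50 (mod 589)
Since 50 equals the digest 50, verification succeeds.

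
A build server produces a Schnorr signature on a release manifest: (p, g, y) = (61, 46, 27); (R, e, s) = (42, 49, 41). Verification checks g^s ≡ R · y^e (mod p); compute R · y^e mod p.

49

27^2 = 729 ≡ 58
27^4 ≡ 58^2 = 3364 ≡ 9
27^8 ≡ 9^2 = 81 ≡ 20
27^16 ≡ 20^2 = 400 ≡ 34
27^32 ≡ 34^2 = 1156 ≡ 58
49 = 32 + 16 + 1, so 27^49 ≡ 58·34·27 ≡ 52 (mod 61)
R · y^e ≡ 42·52 = 2184 ≡ 49 (mod 61)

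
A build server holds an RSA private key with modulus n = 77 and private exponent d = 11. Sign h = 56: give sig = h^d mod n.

56

h^2 ≡ 56^2 = 3136 ≡ 56
h^4 ≡ 56^2 = 3136 ≡ 56
h^8 ≡ 56^2 = 3136 ≡ 56
11 = 8 + 2 + 1, so h^11 ≡ 56·56·56 ≡ 56 (mod 77)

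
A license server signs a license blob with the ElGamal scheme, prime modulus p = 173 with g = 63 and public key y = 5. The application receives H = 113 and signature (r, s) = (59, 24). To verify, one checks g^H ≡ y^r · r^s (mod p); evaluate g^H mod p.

143

63^2 = 3969 ≡ 163
63^4 ≡ 163^2 = 26569 ≡ 100
63^8 ≡ 100^2 = 10000 ≡ 139
63^16 ≡ 139^2 = 19321 ≡ 118
63^32 ≡ 118^2 = 13924 ≡ 84
63^64 ≡ 84^2 = 7056 ≡ 136
113 = 64 + 32 + 16 + 1, so 63^113 ≡ 136·84·118·63 ≡ 143 (mod 173)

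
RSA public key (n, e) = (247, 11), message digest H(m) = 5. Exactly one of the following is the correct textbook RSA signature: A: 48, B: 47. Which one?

Candidate A: 48^2 = 2304 ≡ 81; 48^4 ≡ 81^2 = 6561 ≡ 139; 48^8 ≡ 139^2 = 19321 ≡ 55; 11 = 8 + 2 + 1, so 48^11 ≡ 55·81·48 ≡ 185 (mod 247)
Candidate B: 47^2 = 2209 ≡ 233; 47^4 ≡ 233^2 = 54289 ≡ 196; 47^8 ≡ 196^2 = 38416 ≡ 131; 11 = 8 + 2 + 1, so 47^11 ≡ 131·233·47 ≡ 5 (mod 247)
  → matches H(m) = 5

B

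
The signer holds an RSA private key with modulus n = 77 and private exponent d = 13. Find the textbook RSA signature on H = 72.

51

Squares mod 77: H^1≡72, H^2≡25, H^4≡9, H^8≡4
13 = 8 + 4 + 1, so H^13 ≡ 4·9·72 ≡ 51 (mod 77)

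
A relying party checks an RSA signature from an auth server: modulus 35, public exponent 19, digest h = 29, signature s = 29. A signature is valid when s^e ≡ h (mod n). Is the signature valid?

Squares mod 35: s^1≡29, s^2≡1, s^4≡1, s^8≡1, s^16≡1
19 = 16 + 2 + 1, so s^19 ≡ 1·1·29 ≡ 29 (mod 35)
Since 29 equals the digest 29, verification succeeds.

valid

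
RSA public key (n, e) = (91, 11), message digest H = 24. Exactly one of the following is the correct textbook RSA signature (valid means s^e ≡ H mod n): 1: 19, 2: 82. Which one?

1

Candidate 1: 19^11 mod 91 = 24
  → matches H = 24
Candidate 2: 82^11 mod 91 = 10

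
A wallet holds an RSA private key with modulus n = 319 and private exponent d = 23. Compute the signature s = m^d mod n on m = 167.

96

Squares mod 319: m^1≡167, m^2≡136, m^4≡313, m^8≡36, m^16≡20
23 = 16 + 4 + 2 + 1, so m^23 ≡ 20·313·136·167 ≡ 96 (mod 319)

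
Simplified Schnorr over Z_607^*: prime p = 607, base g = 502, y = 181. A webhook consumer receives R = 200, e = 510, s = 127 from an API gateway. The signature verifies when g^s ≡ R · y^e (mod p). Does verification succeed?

g^s mod p:
502^2 = 252004 ≡ 99
502^4 ≡ 99^2 = 9801 ≡ 89
502^8 ≡ 89^2 = 7921 ≡ 30
502^16 ≡ 30^2 = 900 ≡ 293
502^32 ≡ 293^2 = 85849 ≡ 262
502^64 ≡ 262^2 = 68644 ≡ 53
127 = 64 + 32 + 16 + 8 + 4 + 2 + 1, so 502^127 ≡ 53·262·293·30·89·99·502 ≡ 534 (mod 607)
R · y^e mod p:
181^2 = 32761 ≡ 590
181^4 ≡ 590^2 = 348100 ≡ 289
181^8 ≡ 289^2 = 83521 ≡ 362
181^16 ≡ 362^2 = 131044 ≡ 539
181^32 ≡ 539^2 = 290521 ≡ 375
181^64 ≡ 375^2 = 140625 ≡ 408
181^128 ≡ 408^2 = 166464 ≡ 146
181^256 ≡ 146^2 = 21316 ≡ 71
510 = 256 + 128 + 64 + 32 + 16 + 8 + 4 + 2, so 181^510 ≡ 71·146·408·375·539·362·289·590 ≡ 489 (mod 607)
200·489 = 97800 ≡ 73 (mod 607)
534 ≠ 73; the check fails.

fails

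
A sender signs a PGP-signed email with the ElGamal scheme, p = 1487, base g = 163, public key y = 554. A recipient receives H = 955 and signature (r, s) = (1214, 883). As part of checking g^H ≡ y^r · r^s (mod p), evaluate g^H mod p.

580

163^2 = 26569 ≡ 1290
163^4 ≡ 1290^2 = 1664100 ≡ 147
163^8 ≡ 147^2 = 21609 ≡ 791
163^16 ≡ 791^2 = 625681 ≡ 1141
163^32 ≡ 1141^2 = 1301881 ≡ 756
163^64 ≡ 756^2 = 571536 ≡ 528
163^128 ≡ 528^2 = 278784 ≡ 715
163^256 ≡ 715^2 = 511225 ≡ 1184
163^512 ≡ 1184^2 = 1401856 ≡ 1102
955 = 512 + 256 + 128 + 32 + 16 + 8 + 2 + 1, so 163^955 ≡ 1102·1184·715·756·1141·791·1290·163 ≡ 580 (mod 1487)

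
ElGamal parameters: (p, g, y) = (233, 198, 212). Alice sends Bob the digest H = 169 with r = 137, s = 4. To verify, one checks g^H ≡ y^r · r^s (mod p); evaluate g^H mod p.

139

Squares mod 233: 198^1≡198, 198^2≡60, 198^4≡105, 198^8≡74, 198^16≡117, 198^32≡175, 198^64≡102, 198^128≡152
169 = 128 + 32 + 8 + 1, so 198^169 ≡ 152·175·74·198 ≡ 139 (mod 233)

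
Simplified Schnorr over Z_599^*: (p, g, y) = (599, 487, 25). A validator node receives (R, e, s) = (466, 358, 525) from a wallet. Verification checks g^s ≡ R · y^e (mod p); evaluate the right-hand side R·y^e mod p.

10

Squares mod 599: 25^1≡25, 25^2≡26, 25^4≡77, 25^8≡538, 25^16≡127, 25^32≡555, 25^64≡139, 25^128≡153, 25^256≡48
358 = 256 + 64 + 32 + 4 + 2, so 25^358 ≡ 48·139·555·77·26 ≡ 90 (mod 599)
R · y^e ≡ 466·90 = 41940 ≡ 10 (mod 599)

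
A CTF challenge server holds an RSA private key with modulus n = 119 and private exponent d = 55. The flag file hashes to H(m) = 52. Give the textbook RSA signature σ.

52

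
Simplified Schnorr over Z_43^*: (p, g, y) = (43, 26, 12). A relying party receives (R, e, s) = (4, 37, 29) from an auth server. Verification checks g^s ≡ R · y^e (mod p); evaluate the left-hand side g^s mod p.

26^2 = 676 ≡ 31
26^4 ≡ 31^2 = 961 ≡ 15
26^8 ≡ 15^2 = 225 ≡ 10
26^16 ≡ 10^2 = 100 ≡ 14
29 = 16 + 8 + 4 + 1, so 26^29 ≡ 14·10·15·26 ≡ 33 (mod 43)

33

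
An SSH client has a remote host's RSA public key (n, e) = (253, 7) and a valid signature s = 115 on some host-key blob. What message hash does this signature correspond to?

69

s^2 ≡ 115^2 = 13225 ≡ 69
s^4 ≡ 69^2 = 4761 ≡ 207
7 = 4 + 2 + 1, so s^7 ≡ 207·69·115 ≡ 69 (mod 253)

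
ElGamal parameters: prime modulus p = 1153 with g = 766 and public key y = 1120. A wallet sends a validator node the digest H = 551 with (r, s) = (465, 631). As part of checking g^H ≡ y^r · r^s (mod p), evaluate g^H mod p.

698

Squares mod 1153: 766^1≡766, 766^2≡1032, 766^4≡805, 766^8≡39, 766^16≡368, 766^32≡523, 766^64≡268, 766^128≡338, 766^256≡97, 766^512≡185
551 = 512 + 32 + 4 + 2 + 1, so 766^551 ≡ 185·523·805·1032·766 ≡ 698 (mod 1153)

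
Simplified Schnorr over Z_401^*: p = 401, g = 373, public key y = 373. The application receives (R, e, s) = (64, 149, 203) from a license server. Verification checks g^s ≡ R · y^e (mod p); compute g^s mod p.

103

373^2 = 139129 ≡ 383
373^4 ≡ 383^2 = 146689 ≡ 324
373^8 ≡ 324^2 = 104976 ≡ 315
373^16 ≡ 315^2 = 99225 ≡ 178
373^32 ≡ 178^2 = 31684 ≡ 5
373^64 ≡ 5^2 = 25
373^128 ≡ 25^2 = 625 ≡ 224
203 = 128 + 64 + 8 + 2 + 1, so 373^203 ≡ 224·25·315·383·373 ≡ 103 (mod 401)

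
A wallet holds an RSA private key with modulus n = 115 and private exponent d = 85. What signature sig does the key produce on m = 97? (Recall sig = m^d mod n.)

7

Squares mod 115: m^1≡97, m^2≡94, m^4≡96, m^8≡16, m^16≡26, m^32≡101, m^64≡81
85 = 64 + 16 + 4 + 1, so m^85 ≡ 81·26·96·97 ≡ 7 (mod 115)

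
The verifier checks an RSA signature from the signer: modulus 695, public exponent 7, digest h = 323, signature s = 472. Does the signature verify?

verifies

s^2 ≡ 472^2 = 222784 ≡ 384
s^4 ≡ 384^2 = 147456 ≡ 116
7 = 4 + 2 + 1, so s^7 ≡ 116·384·472 ≡ 323 (mod 695)
Since 323 equals the digest 323, verification succeeds.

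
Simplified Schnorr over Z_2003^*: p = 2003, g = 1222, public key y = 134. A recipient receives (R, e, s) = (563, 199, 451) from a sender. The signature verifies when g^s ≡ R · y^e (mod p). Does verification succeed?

g^s mod p:
1222^451 mod 2003 = 1734
R · y^e mod p:
134^199 mod 2003 = 1982
563·1982 = 1115866 ≡ 195 (mod 2003)
1734 ≠ 195; the check fails.

fails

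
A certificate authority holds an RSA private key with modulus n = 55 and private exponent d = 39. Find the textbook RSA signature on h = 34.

34

h^39 mod 55 = 34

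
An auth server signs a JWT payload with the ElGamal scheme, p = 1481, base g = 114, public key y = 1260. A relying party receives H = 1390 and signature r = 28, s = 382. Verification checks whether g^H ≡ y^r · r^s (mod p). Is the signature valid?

valid

Left side g^H mod p:
Squares mod 1481: 114^1≡114, 114^2≡1148, 114^4≡1295, 114^8≡533, 114^16≡1218, 114^32≡1043, 114^64≡795, 114^128≡1119, 114^256≡716, 114^512≡230, 114^1024≡1065
1390 = 1024 + 256 + 64 + 32 + 8 + 4 + 2, so 114^1390 ≡ 1065·716·795·1043·533·1295·1148 ≡ 687 (mod 1481)
Right side y^r · r^s mod p:
Squares mod 1481: 1260^1≡1260, 1260^2≡1449, 1260^4≡1024, 1260^8≡28, 1260^16≡784
28 = 16 + 8 + 4, so 1260^28 ≡ 784·28·1024 ≡ 230 (mod 1481)
Squares mod 1481: 28^1≡28, 28^2≡784, 28^4≡41, 28^8≡200, 28^16≡13, 28^32≡169, 28^64≡422, 28^128≡364, 28^256≡687
382 = 256 + 64 + 32 + 16 + 8 + 4 + 2, so 28^382 ≡ 687·422·169·13·200·41·784 ≡ 795 (mod 1481)
230·795 = 182850 ≡ 687 (mod 1481)
687 ≡ 687 (mod 1481), so the signature is genuine.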